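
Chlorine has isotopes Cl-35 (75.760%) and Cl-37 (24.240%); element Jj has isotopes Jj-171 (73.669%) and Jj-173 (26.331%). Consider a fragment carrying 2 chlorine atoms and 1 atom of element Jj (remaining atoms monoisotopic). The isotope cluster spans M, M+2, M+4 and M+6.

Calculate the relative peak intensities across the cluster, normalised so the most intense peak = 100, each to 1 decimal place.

Chlorine pattern (n=2): 0.57395776 : 0.36728448 : 0.05875776
Element Jj pattern (n=1): 0.73669 : 0.26331
Convolve the two distributions (both contribute in 2-u steps):
  M: 0.57395776×0.73669 = 0.422829
  M+2: 0.57395776×0.26331 + 0.36728448×0.73669 = 0.421704
  M+4: 0.36728448×0.26331 + 0.05875776×0.73669 = 0.139996
  M+6: 0.05875776×0.26331 = 0.015472
Scale to base peak (0.422829) = 100: 100.0 : 99.7 : 33.1 : 3.7

100.0 : 99.7 : 33.1 : 3.7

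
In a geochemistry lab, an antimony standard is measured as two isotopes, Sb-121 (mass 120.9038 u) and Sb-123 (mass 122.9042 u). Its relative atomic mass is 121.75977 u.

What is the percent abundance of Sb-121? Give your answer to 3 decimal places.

With x = fraction of Sb-121 (so Sb-123 is 1 − x):
120.9038·x + 122.9042·(1 − x) = 121.75977
(120.9038 − 122.9042)·x = 121.75977 − 122.9042
x = -1.14443 / -2.0004 = 0.57210 → 57.210% Sb-121, 42.790% Sb-123.

57.210%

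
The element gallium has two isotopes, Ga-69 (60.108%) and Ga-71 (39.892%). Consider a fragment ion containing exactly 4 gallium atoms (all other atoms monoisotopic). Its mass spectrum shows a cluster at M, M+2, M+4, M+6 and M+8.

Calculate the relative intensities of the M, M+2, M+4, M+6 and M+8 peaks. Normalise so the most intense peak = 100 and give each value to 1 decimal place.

The 4 Ga atoms are independent, so intensities follow the terms of (0.60108 + 0.39892)^4.
P(M) = 0.60108^4 = 0.130536
P(M+2) = 4 × 0.60108^3 × 0.39892^1 = 0.346531
P(M+4) = 6 × 0.60108^2 × 0.39892^2 = 0.344975
P(M+6) = 4 × 0.60108^1 × 0.39892^3 = 0.152633
P(M+8) = 0.39892^4 = 0.025325
The M+2 peak is largest (0.346531); scaling to 100 gives 37.7 : 100.0 : 99.6 : 44.0 : 7.3.

37.7 : 100.0 : 99.6 : 44.0 : 7.3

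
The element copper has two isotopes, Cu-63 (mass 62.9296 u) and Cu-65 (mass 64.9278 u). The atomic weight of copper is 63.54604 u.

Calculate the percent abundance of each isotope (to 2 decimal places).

Let x be the fractional abundance of Cu-63; then Cu-65 has abundance 1 − x.
62.9296·x + 64.9278·(1 − x) = 63.54604
(62.9296 − 64.9278)·x = 63.54604 − 64.9278
x = -1.38176 / -1.9982 = 0.69150 → 69.15% Cu-63, 30.85% Cu-65.

Cu-63: 69.15%, Cu-65: 30.85%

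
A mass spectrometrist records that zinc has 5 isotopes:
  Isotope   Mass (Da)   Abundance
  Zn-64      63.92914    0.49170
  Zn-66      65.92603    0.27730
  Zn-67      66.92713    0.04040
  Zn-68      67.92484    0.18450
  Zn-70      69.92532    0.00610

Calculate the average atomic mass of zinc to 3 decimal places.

65.378 Da

Weight each isotope mass by its fractional abundance: 0.49170 × 63.92914 + 0.27730 × 65.92603 + 0.04040 × 66.92713 + 0.18450 × 67.92484 + 0.00610 × 69.92532
= 31.433958 + 18.281288 + 2.703856 + 12.532133 + 0.426544 = 65.377779 Da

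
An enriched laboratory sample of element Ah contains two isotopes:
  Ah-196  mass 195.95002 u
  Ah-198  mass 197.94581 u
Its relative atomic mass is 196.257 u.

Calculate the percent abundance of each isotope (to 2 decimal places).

Ah-196: 84.62%, Ah-198: 15.38%

With x = fraction of Ah-196 (so Ah-198 is 1 − x):
195.95002·x + 197.94581·(1 − x) = 196.257
(195.95002 − 197.94581)·x = 196.257 − 197.94581
x = -1.68881 / -1.99579 = 0.84619 → 84.62% Ah-196, 15.38% Ah-198.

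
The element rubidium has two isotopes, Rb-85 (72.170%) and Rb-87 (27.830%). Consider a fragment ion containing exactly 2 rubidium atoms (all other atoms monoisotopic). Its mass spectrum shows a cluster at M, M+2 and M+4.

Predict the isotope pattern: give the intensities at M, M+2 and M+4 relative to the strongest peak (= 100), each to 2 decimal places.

The 2 Rb atoms are independent, so intensities follow the terms of (0.72170 + 0.27830)^2.
P(M) = 0.72170^2 = 0.520851
P(M+2) = 2 × 0.72170^1 × 0.27830^1 = 0.401698
P(M+4) = 0.27830^2 = 0.077451
The M peak is largest (0.520851); scaling to 100 gives 100.00 : 77.12 : 14.87.

100.00 : 77.12 : 14.87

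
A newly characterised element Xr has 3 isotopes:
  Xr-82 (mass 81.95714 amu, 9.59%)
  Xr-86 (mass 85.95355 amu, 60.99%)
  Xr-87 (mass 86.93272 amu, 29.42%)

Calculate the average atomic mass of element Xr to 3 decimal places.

85.858 amu

Average mass = Σ (abundance × isotope mass) = 0.0959 × 81.95714 + 0.6099 × 85.95355 + 0.2942 × 86.93272
= 7.859690 + 52.423070 + 25.575606 = 85.858366 amu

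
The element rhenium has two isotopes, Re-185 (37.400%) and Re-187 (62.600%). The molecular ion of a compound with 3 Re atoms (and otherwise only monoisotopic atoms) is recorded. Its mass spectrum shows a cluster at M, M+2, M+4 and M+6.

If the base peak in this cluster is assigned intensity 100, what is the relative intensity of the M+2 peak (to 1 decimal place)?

59.7

Term probabilities: M 0.0523, M+2 0.2627, M+4 0.4397, M+6 0.2453. Base peak = M+4.
P(M+4) = C(3,2) × 0.37400^1 × 0.62600^2 = 3 × 0.3740 × 0.391876 = 0.439685 (base)
P(M+2) = C(3,1) × 0.37400^2 × 0.62600^1 = 3 × 0.139876 × 0.6260 = 0.262687
Relative intensity = 0.262687 / 0.439685 × 100 = 59.7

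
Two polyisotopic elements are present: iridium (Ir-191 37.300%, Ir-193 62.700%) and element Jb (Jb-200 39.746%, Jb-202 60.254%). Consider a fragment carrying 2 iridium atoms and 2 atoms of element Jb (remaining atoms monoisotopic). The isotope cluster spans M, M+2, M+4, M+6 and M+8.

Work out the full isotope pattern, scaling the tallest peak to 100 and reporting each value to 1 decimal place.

Iridium pattern (n=2): 0.139129 : 0.467742 : 0.393129
Element Jb pattern (n=2): 0.15797445 : 0.4789711 : 0.36305445
Convolve the two distributions (both contribute in 2-u steps):
  M: 0.139129×0.15797445 = 0.021979
  M+2: 0.139129×0.4789711 + 0.467742×0.15797445 = 0.140530
  M+4: 0.139129×0.36305445 + 0.467742×0.4789711 + 0.393129×0.15797445 = 0.336651
  M+6: 0.467742×0.36305445 + 0.393129×0.4789711 = 0.358113
  M+8: 0.393129×0.36305445 = 0.142727
Scale to base peak (0.358113) = 100: 6.1 : 39.2 : 94.0 : 100.0 : 39.9

6.1 : 39.2 : 94.0 : 100.0 : 39.9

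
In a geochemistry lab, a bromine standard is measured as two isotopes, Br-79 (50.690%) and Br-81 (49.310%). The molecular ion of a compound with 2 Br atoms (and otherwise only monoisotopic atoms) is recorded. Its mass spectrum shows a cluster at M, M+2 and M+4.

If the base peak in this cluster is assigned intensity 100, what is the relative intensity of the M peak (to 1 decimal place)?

51.4

Binomial terms of (0.50690 + 0.49310)^2: M 0.2569, M+2 0.4999, M+4 0.2431 → M+2 is the base peak.
P(M+2) = C(2,1) × 0.50690^1 × 0.49310^1 = 2 × 0.5069 × 0.4931 = 0.499905 (base)
P(M) = C(2,0) × 0.50690^2 × 0.49310^0 = 1 × 0.25694761 × 1.0000 = 0.256948
Relative intensity = 0.256948 / 0.499905 × 100 = 51.4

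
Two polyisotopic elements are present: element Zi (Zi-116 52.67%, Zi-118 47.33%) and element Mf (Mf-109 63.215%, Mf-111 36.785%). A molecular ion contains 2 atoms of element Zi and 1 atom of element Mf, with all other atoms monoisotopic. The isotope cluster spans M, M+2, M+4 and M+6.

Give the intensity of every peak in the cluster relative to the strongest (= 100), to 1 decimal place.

42.0 : 100.0 : 77.9 : 19.8

Element Zi pattern (n=2): 0.27741289 : 0.49857422 : 0.22401289
Element Mf pattern (n=1): 0.63215 : 0.36785
Convolve the two distributions (both contribute in 2-u steps):
  M: 0.27741289×0.63215 = 0.175367
  M+2: 0.27741289×0.36785 + 0.49857422×0.63215 = 0.417220
  M+4: 0.49857422×0.36785 + 0.22401289×0.63215 = 0.325010
  M+6: 0.22401289×0.36785 = 0.082403
Scale to base peak (0.417220) = 100: 42.0 : 100.0 : 77.9 : 19.8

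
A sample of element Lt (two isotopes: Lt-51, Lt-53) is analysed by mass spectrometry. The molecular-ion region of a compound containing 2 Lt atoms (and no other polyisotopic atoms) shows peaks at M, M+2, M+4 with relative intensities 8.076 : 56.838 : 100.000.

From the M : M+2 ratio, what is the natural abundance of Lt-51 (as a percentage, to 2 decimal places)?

22.13%

Let p = fractional abundance of Lt-51. I(M+2)/I(M) = [C(2,1)·p^1·(1−p)] / p^2 = 2·(1−p)/p = 56.838/8.076 = 7.0379
(1−p)/p = 7.0379/2 = 3.5189  ⇒  p = 1/(1 + 3.5189) = 0.2213
Lt-51: 22.13%, Lt-53: 77.87%.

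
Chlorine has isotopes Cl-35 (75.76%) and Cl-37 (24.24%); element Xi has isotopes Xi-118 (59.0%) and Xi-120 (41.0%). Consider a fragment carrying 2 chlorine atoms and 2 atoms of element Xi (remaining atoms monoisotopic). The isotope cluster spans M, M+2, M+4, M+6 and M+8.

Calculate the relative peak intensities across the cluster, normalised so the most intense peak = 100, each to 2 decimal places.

49.27 : 100.00 : 72.65 : 22.23 : 2.44

Chlorine pattern (n=2): 0.57395776 : 0.36728448 : 0.05875776
Element Xi pattern (n=2): 0.3481 : 0.4838 : 0.1681
Convolve the two distributions (both contribute in 2-u steps):
  M: 0.57395776×0.3481 = 0.199795
  M+2: 0.57395776×0.4838 + 0.36728448×0.3481 = 0.405532
  M+4: 0.57395776×0.1681 + 0.36728448×0.4838 + 0.05875776×0.3481 = 0.294628
  M+6: 0.36728448×0.1681 + 0.05875776×0.4838 = 0.090168
  M+8: 0.05875776×0.1681 = 0.009877
Scale to base peak (0.405532) = 100: 49.27 : 100.00 : 72.65 : 22.23 : 2.44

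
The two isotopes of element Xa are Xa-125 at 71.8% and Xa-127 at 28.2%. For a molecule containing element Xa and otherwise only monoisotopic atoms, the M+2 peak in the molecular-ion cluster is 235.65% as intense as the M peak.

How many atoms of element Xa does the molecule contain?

6

The M+2/M ratio from n Xa atoms is n · q/p = n · 0.282/0.718.
n = 2.3565 × 0.718/0.282 = 6.00 ≈ 6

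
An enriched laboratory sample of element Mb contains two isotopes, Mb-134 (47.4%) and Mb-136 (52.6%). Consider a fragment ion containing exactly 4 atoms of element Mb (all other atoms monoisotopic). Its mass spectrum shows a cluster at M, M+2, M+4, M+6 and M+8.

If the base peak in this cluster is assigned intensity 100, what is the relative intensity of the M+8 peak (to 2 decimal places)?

Binomial terms of (0.474 + 0.526)^4: M 0.0505, M+2 0.2241, M+4 0.3730, M+6 0.2759, M+8 0.0765 → M+4 is the base peak.
P(M+4) = C(4,2) × 0.474^2 × 0.526^2 = 6 × 0.224676 × 0.276676 = 0.372975 (base)
P(M+8) = C(4,4) × 0.474^0 × 0.526^4 = 1 × 1.0000 × 0.07654961 = 0.076550
Relative intensity = 0.076550 / 0.372975 × 100 = 20.52

20.52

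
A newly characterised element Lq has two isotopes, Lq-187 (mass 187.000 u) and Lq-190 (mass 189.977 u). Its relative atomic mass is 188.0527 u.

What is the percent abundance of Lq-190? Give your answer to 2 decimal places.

35.36%

Let x be the fractional abundance of Lq-187; then Lq-190 has abundance 1 − x.
187.000·x + 189.977·(1 − x) = 188.0527
(187.000 − 189.977)·x = 188.0527 − 189.977
x = -1.9243 / -2.977 = 0.64639 → 64.64% Lq-187, 35.36% Lq-190.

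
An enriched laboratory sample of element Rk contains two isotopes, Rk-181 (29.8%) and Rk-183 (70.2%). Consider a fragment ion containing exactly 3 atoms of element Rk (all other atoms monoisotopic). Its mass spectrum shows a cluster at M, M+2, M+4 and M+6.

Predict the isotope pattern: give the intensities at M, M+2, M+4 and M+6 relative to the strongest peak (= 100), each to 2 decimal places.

6.01 : 42.45 : 100.00 : 78.52

Each Rk atom is independently Rk-181 (p = 0.298) or Rk-183 (q = 0.702); the cluster is the binomial expansion (p + q)^3.
P(M) = 0.298^3 = 0.026464
P(M+2) = 3 × 0.298^2 × 0.702^1 = 0.187021
P(M+4) = 3 × 0.298^1 × 0.702^2 = 0.440567
P(M+6) = 0.702^3 = 0.345948
The M+4 peak is largest (0.440567); scaling to 100 gives 6.01 : 42.45 : 100.00 : 78.52.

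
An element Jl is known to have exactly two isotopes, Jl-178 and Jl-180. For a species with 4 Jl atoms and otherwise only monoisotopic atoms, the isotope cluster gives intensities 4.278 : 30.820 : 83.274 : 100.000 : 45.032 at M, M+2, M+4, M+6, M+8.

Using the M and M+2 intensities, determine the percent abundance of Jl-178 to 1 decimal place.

35.7%

Let p = fractional abundance of Jl-178. I(M+2)/I(M) = [C(4,1)·p^3·(1−p)] / p^4 = 4·(1−p)/p = 30.820/4.278 = 7.2043
(1−p)/p = 7.2043/4 = 1.8011  ⇒  p = 1/(1 + 1.8011) = 0.3570
Jl-178: 35.7%, Jl-180: 64.3%.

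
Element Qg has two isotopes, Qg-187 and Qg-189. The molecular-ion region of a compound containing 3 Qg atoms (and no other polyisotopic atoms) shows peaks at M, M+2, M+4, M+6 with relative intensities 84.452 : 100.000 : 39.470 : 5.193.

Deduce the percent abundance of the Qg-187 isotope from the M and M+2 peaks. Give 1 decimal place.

If p is the fraction of Qg that is Qg-187, then I(M+2)/I(M) = [C(3,1)·p^2·(1−p)] / p^3 = 3·(1−p)/p = 100.000/84.452 = 1.1841
(1−p)/p = 1.1841/3 = 0.3947  ⇒  p = 1/(1 + 0.3947) = 0.7170
Qg-187: 71.7%, Qg-189: 28.3%.

71.7%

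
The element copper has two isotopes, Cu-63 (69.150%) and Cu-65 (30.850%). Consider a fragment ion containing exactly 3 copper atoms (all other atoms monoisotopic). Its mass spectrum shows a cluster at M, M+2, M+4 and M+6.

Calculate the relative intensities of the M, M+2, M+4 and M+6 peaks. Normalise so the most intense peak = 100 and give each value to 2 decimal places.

Expanding (0.69150 + 0.30850)^3:
P(M) = 0.69150^3 = 0.330656
P(M+2) = 3 × 0.69150^2 × 0.30850^1 = 0.442548
P(M+4) = 3 × 0.69150^1 × 0.30850^2 = 0.197435
P(M+6) = 0.30850^3 = 0.029361
The M+2 peak is largest (0.442548); scaling to 100 gives 74.72 : 100.00 : 44.61 : 6.63.

74.72 : 100.00 : 44.61 : 6.63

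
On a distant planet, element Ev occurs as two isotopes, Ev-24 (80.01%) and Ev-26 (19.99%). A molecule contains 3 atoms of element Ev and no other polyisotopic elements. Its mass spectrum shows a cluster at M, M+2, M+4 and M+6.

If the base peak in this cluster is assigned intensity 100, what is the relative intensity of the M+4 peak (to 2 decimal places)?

(0.8001 + 0.1999)^3 gives M 0.5122, M+2 0.3839, M+4 0.0959, M+6 0.0080; the largest is M.
P(M) = C(3,0) × 0.8001^3 × 0.1999^0 = 1 × 0.51219202 × 1.0000 = 0.512192 (base)
P(M+4) = C(3,2) × 0.8001^1 × 0.1999^2 = 3 × 0.8001 × 0.03996001 = 0.095916
Relative intensity = 0.095916 / 0.512192 × 100 = 18.73

18.73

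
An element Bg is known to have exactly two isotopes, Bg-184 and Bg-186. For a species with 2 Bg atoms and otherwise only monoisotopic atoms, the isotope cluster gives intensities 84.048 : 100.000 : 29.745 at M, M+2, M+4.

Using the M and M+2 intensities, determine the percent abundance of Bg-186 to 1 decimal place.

37.3%

If p is the fraction of Bg that is Bg-184, then I(M+2)/I(M) = [C(2,1)·p^1·(1−p)] / p^2 = 2·(1−p)/p = 100.000/84.048 = 1.1898
(1−p)/p = 1.1898/2 = 0.5949  ⇒  p = 1/(1 + 0.5949) = 0.6270
Bg-184: 62.7%, Bg-186: 37.3%.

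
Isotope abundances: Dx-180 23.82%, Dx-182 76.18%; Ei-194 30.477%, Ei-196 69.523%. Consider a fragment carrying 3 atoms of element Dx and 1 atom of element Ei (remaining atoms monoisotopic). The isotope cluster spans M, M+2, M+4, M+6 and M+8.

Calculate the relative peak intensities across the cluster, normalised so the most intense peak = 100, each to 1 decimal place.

1.0 : 11.6 : 51.2 : 100.0 : 72.7

Element Dx pattern (n=3): 0.01351529 : 0.12967186 : 0.41471042 : 0.44210243
Element Ei pattern (n=1): 0.30477 : 0.69523
Convolve the two distributions (both contribute in 2-u steps):
  M: 0.01351529×0.30477 = 0.004119
  M+2: 0.01351529×0.69523 + 0.12967186×0.30477 = 0.048916
  M+4: 0.12967186×0.69523 + 0.41471042×0.30477 = 0.216543
  M+6: 0.41471042×0.69523 + 0.44210243×0.30477 = 0.423059
  M+8: 0.44210243×0.69523 = 0.307363
Scale to base peak (0.423059) = 100: 1.0 : 11.6 : 51.2 : 100.0 : 72.7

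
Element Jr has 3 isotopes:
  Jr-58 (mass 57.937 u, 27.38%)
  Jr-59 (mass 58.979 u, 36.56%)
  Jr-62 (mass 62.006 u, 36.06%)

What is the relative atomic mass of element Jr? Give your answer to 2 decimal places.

Ar = Σ fᵢ·mᵢ = 0.2738 × 57.937 + 0.3656 × 58.979 + 0.3606 × 62.006
= 15.8632 + 21.5627 + 22.3594 = 59.7853 u

59.79 u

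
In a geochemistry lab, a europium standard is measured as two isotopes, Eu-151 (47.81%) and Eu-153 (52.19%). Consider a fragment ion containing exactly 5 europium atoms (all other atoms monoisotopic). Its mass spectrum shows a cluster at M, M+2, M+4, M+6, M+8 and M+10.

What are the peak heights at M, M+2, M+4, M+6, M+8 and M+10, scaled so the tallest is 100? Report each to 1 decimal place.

Each Eu atom is independently Eu-151 (p = 0.4781) or Eu-153 (q = 0.5219); the cluster is the binomial expansion (p + q)^5.
P(M) = 0.4781^5 = 0.024980
P(M+2) = 5 × 0.4781^4 × 0.5219^1 = 0.136343
P(M+4) = 10 × 0.4781^3 × 0.5219^2 = 0.297667
P(M+6) = 10 × 0.4781^2 × 0.5219^3 = 0.324937
P(M+8) = 5 × 0.4781^1 × 0.5219^4 = 0.177353
P(M+10) = 0.5219^5 = 0.038720
The M+6 peak is largest (0.324937); scaling to 100 gives 7.7 : 42.0 : 91.6 : 100.0 : 54.6 : 11.9.

7.7 : 42.0 : 91.6 : 100.0 : 54.6 : 11.9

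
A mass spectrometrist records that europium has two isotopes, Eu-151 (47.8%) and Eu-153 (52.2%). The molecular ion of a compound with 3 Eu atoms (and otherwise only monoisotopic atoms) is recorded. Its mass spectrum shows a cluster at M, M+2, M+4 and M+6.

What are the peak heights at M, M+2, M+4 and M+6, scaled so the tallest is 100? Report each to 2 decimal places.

Each Eu atom is independently Eu-151 (p = 0.478) or Eu-153 (q = 0.522); the cluster is the binomial expansion (p + q)^3.
P(M) = 0.478^3 = 0.109215
P(M+2) = 3 × 0.478^2 × 0.522^1 = 0.357806
P(M+4) = 3 × 0.478^1 × 0.522^2 = 0.390742
P(M+6) = 0.522^3 = 0.142237
The M+4 peak is largest (0.390742); scaling to 100 gives 27.95 : 91.57 : 100.00 : 36.40.

27.95 : 91.57 : 100.00 : 36.40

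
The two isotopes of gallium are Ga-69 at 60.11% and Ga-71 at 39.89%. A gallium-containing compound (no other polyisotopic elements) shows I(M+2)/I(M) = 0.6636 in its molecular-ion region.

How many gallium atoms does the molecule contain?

1

With n Ga atoms, P(M+2)/P(M) = C(n,1)·p^(n−1)q / p^n = n·q/p = n · 0.3989/0.6011.
n = 0.6636 × 0.6011/0.3989 = 1.00 ≈ 1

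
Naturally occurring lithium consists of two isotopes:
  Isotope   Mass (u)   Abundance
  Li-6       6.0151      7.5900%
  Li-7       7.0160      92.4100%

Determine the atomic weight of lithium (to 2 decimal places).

The abundance-weighted mean is 0.075900 × 6.0151 + 0.924100 × 7.0160
= 0.45655 + 6.48349 = 6.94004 u

6.94 u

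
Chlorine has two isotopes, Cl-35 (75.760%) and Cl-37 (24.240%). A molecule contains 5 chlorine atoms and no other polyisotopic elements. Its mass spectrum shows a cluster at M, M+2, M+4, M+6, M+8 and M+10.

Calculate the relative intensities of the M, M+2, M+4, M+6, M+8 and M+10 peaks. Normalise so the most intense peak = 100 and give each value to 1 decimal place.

Expanding (0.75760 + 0.24240)^5:
P(M) = 0.75760^5 = 0.249574
P(M+2) = 5 × 0.75760^4 × 0.24240^1 = 0.399266
P(M+4) = 10 × 0.75760^3 × 0.24240^2 = 0.255497
P(M+6) = 10 × 0.75760^2 × 0.24240^3 = 0.081748
P(M+8) = 5 × 0.75760^1 × 0.24240^4 = 0.013078
P(M+10) = 0.24240^5 = 0.000837
The M+2 peak is largest (0.399266); scaling to 100 gives 62.5 : 100.0 : 64.0 : 20.5 : 3.3 : 0.2.

62.5 : 100.0 : 64.0 : 20.5 : 3.3 : 0.2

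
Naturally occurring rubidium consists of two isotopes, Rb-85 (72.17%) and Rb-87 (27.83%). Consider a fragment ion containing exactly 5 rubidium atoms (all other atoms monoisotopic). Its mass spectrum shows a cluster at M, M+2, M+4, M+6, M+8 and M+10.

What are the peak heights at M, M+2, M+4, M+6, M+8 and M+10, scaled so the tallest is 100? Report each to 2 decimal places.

Expanding (0.7217 + 0.2783)^5:
P(M) = 0.7217^5 = 0.195787
P(M+2) = 5 × 0.7217^4 × 0.2783^1 = 0.377494
P(M+4) = 10 × 0.7217^3 × 0.2783^2 = 0.291136
P(M+6) = 10 × 0.7217^2 × 0.2783^3 = 0.112267
P(M+8) = 5 × 0.7217^1 × 0.2783^4 = 0.021646
P(M+10) = 0.2783^5 = 0.001669
The M+2 peak is largest (0.377494); scaling to 100 gives 51.86 : 100.00 : 77.12 : 29.74 : 5.73 : 0.44.

51.86 : 100.00 : 77.12 : 29.74 : 5.73 : 0.44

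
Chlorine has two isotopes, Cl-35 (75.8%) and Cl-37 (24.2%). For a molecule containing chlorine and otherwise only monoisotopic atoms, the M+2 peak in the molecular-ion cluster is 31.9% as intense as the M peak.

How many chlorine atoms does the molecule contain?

1

For n independent Cl atoms, I(M+2)/I(M) = n · (abundance Cl-37) / (abundance Cl-35) = n · 0.242/0.758.
n = 0.319 × 0.758/0.242 = 1.00 ≈ 1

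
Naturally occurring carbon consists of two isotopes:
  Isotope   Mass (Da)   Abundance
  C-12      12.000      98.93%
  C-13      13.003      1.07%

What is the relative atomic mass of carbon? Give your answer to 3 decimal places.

12.011 Da

Ar = Σ fᵢ·mᵢ = 0.9893 × 12.000 + 0.0107 × 13.003
= 11.8716 + 0.1391 = 12.0107 Da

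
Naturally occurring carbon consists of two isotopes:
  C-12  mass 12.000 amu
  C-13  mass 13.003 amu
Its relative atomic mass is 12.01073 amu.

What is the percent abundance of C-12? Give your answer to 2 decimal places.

98.93%

Let x be the fractional abundance of C-12; then C-13 has abundance 1 − x.
12.000·x + 13.003·(1 − x) = 12.01073
(12.000 − 13.003)·x = 12.01073 − 13.003
x = -0.99227 / -1.003 = 0.98930 → 98.93% C-12, 1.07% C-13.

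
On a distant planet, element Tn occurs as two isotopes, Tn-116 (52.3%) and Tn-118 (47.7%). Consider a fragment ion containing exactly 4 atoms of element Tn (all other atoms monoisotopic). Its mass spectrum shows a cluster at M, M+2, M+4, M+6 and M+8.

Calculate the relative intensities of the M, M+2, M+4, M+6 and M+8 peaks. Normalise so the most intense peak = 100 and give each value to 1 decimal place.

20.0 : 73.1 : 100.0 : 60.8 : 13.9

The 4 Tn atoms are independent, so intensities follow the terms of (0.523 + 0.477)^4.
P(M) = 0.523^4 = 0.074818
P(M+2) = 4 × 0.523^3 × 0.477^1 = 0.272950
P(M+4) = 6 × 0.523^2 × 0.477^2 = 0.373415
P(M+6) = 4 × 0.523^1 × 0.477^3 = 0.227048
P(M+8) = 0.477^4 = 0.051769
The M+4 peak is largest (0.373415); scaling to 100 gives 20.0 : 73.1 : 100.0 : 60.8 : 13.9.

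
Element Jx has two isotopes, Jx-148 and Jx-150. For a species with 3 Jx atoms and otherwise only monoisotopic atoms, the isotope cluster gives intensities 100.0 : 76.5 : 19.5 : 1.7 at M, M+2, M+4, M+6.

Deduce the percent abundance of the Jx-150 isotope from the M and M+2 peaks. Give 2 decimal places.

20.32%

Let p = fractional abundance of Jx-148. I(M+2)/I(M) = [C(3,1)·p^2·(1−p)] / p^3 = 3·(1−p)/p = 76.5/100.0 = 0.7650
(1−p)/p = 0.7650/3 = 0.2550  ⇒  p = 1/(1 + 0.2550) = 0.7968
Jx-148: 79.68%, Jx-150: 20.32%.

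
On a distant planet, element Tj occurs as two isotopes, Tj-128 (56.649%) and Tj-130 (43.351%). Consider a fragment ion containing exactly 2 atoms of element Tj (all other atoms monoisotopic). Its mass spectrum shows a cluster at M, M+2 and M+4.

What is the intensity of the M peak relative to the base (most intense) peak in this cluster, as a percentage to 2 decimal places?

Term probabilities: M 0.3209, M+2 0.4912, M+4 0.1879. Base peak = M+2.
P(M+2) = C(2,1) × 0.56649^1 × 0.43351^1 = 2 × 0.56649 × 0.43351 = 0.491158 (base)
P(M) = C(2,0) × 0.56649^2 × 0.43351^0 = 1 × 0.32091092 × 1.0000 = 0.320911
Relative intensity = 0.320911 / 0.491158 × 100 = 65.34

65.34%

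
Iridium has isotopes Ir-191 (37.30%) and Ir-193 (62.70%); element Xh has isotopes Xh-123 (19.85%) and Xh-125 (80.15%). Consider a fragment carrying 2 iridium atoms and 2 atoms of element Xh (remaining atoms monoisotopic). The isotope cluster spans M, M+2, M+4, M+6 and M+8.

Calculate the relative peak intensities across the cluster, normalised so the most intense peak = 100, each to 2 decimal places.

1.29 : 14.73 : 59.61 : 100.00 : 59.34

Iridium pattern (n=2): 0.139129 : 0.467742 : 0.393129
Element Xh pattern (n=2): 0.03940225 : 0.3181955 : 0.64240225
Convolve the two distributions (both contribute in 2-u steps):
  M: 0.139129×0.03940225 = 0.005482
  M+2: 0.139129×0.3181955 + 0.467742×0.03940225 = 0.062700
  M+4: 0.139129×0.64240225 + 0.467742×0.3181955 + 0.393129×0.03940225 = 0.253700
  M+6: 0.467742×0.64240225 + 0.393129×0.3181955 = 0.425570
  M+8: 0.393129×0.64240225 = 0.252547
Scale to base peak (0.425570) = 100: 1.29 : 14.73 : 59.61 : 100.00 : 59.34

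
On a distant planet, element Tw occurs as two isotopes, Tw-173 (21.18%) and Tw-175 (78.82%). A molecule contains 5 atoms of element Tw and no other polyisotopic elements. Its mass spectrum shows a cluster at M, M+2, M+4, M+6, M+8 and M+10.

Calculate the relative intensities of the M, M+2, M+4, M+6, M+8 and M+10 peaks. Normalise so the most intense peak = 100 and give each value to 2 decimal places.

0.10 : 1.94 : 14.44 : 53.74 : 100.00 : 74.43

Expanding (0.2118 + 0.7882)^5:
P(M) = 0.2118^5 = 0.000426
P(M+2) = 5 × 0.2118^4 × 0.7882^1 = 0.007931
P(M+4) = 10 × 0.2118^3 × 0.7882^2 = 0.059027
P(M+6) = 10 × 0.2118^2 × 0.7882^3 = 0.219665
P(M+8) = 5 × 0.2118^1 × 0.7882^4 = 0.408735
P(M+10) = 0.7882^5 = 0.304216
The M+8 peak is largest (0.408735); scaling to 100 gives 0.10 : 1.94 : 14.44 : 53.74 : 100.00 : 74.43.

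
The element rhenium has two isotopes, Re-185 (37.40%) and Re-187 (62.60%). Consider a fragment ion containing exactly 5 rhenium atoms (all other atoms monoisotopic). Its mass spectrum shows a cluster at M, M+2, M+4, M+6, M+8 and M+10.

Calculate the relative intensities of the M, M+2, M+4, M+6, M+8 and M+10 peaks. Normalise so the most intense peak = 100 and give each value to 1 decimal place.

2.1 : 17.8 : 59.7 : 100.0 : 83.7 : 28.0

The 5 Re atoms are independent, so intensities follow the terms of (0.3740 + 0.6260)^5.
P(M) = 0.3740^5 = 0.007317
P(M+2) = 5 × 0.3740^4 × 0.6260^1 = 0.061239
P(M+4) = 10 × 0.3740^3 × 0.6260^2 = 0.205005
P(M+6) = 10 × 0.3740^2 × 0.6260^3 = 0.343136
P(M+8) = 5 × 0.3740^1 × 0.6260^4 = 0.287170
P(M+10) = 0.6260^5 = 0.096133
The M+6 peak is largest (0.343136); scaling to 100 gives 2.1 : 17.8 : 59.7 : 100.0 : 83.7 : 28.0.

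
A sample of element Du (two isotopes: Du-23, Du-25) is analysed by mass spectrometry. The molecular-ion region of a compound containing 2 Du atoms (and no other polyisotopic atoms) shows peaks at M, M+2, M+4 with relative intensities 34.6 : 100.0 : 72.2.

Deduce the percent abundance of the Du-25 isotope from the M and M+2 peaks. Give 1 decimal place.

Write p for the Du-23 fraction. I(M+2)/I(M) = [C(2,1)·p^1·(1−p)] / p^2 = 2·(1−p)/p = 100.0/34.6 = 2.8902
(1−p)/p = 2.8902/2 = 1.4451  ⇒  p = 1/(1 + 1.4451) = 0.4090
Du-23: 40.9%, Du-25: 59.1%.

59.1%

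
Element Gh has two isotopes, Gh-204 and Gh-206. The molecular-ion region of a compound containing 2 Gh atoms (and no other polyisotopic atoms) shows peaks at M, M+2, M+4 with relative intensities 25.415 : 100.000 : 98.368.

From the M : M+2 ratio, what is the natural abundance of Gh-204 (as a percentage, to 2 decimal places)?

If p is the fraction of Gh that is Gh-204, then I(M+2)/I(M) = [C(2,1)·p^1·(1−p)] / p^2 = 2·(1−p)/p = 100.000/25.415 = 3.9347
(1−p)/p = 3.9347/2 = 1.9673  ⇒  p = 1/(1 + 1.9673) = 0.3370
Gh-204: 33.70%, Gh-206: 66.30%.

33.70%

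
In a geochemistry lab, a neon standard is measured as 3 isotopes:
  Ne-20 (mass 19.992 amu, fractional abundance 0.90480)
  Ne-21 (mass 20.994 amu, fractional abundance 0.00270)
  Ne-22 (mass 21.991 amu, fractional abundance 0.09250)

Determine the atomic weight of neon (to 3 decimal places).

20.180 amu

Average mass = Σ (abundance × isotope mass) = 0.90480 × 19.992 + 0.00270 × 20.994 + 0.09250 × 21.991
= 18.0888 + 0.0567 + 2.0342 = 20.1797 amu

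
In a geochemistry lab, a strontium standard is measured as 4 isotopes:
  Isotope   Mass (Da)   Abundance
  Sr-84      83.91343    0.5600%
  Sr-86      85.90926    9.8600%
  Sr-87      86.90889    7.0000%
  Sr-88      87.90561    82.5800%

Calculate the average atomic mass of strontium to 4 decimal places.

Average mass = Σ (abundance × isotope mass) = 0.005600 × 83.91343 + 0.098600 × 85.90926 + 0.070000 × 86.90889 + 0.825800 × 87.90561
= 0.469915 + 8.470653 + 6.083622 + 72.592453 = 87.616643 Da

87.6166 Da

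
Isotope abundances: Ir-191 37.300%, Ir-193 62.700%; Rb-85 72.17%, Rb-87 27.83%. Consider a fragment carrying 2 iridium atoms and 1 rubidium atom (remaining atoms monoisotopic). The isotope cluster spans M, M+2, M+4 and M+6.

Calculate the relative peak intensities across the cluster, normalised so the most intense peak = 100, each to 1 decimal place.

24.3 : 90.9 : 100.0 : 26.4

Iridium pattern (n=2): 0.139129 : 0.467742 : 0.393129
Rubidium pattern (n=1): 0.7217 : 0.2783
Convolve the two distributions (both contribute in 2-u steps):
  M: 0.139129×0.7217 = 0.100409
  M+2: 0.139129×0.2783 + 0.467742×0.7217 = 0.376289
  M+4: 0.467742×0.2783 + 0.393129×0.7217 = 0.413894
  M+6: 0.393129×0.2783 = 0.109408
Scale to base peak (0.413894) = 100: 24.3 : 90.9 : 100.0 : 26.4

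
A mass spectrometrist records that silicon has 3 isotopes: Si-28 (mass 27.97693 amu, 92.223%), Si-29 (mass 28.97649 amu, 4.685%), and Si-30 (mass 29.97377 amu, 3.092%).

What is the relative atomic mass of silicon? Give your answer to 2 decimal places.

28.09 amu

The abundance-weighted mean is 0.92223 × 27.97693 + 0.04685 × 28.97649 + 0.03092 × 29.97377
= 25.801164 + 1.357549 + 0.926789 = 28.085502 amu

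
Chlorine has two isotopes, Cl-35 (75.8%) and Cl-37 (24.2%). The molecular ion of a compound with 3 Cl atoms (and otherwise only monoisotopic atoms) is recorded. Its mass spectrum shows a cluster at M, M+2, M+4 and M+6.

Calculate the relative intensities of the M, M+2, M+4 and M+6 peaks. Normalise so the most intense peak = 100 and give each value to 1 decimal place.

Expanding (0.758 + 0.242)^3:
P(M) = 0.758^3 = 0.435520
P(M+2) = 3 × 0.758^2 × 0.242^1 = 0.417133
P(M+4) = 3 × 0.758^1 × 0.242^2 = 0.133175
P(M+6) = 0.242^3 = 0.014172
The M peak is largest (0.435520); scaling to 100 gives 100.0 : 95.8 : 30.6 : 3.3.

100.0 : 95.8 : 30.6 : 3.3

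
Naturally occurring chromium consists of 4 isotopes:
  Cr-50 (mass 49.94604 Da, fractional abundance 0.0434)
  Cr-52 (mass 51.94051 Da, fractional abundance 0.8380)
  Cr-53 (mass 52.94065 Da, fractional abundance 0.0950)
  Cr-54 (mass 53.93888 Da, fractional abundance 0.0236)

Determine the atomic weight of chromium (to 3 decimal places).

Weight each isotope mass by its fractional abundance: 0.0434 × 49.94604 + 0.8380 × 51.94051 + 0.0950 × 52.94065 + 0.0236 × 53.93888
= 2.167658 + 43.526147 + 5.029362 + 1.272958 = 51.996125 Da

51.996 Da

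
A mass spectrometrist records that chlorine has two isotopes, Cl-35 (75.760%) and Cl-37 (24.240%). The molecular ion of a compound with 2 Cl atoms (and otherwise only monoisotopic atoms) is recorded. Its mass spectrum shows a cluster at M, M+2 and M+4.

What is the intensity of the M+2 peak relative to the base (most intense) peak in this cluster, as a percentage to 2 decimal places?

63.99%

Binomial terms of (0.75760 + 0.24240)^2: M 0.5740, M+2 0.3673, M+4 0.0588 → M is the base peak.
P(M) = C(2,0) × 0.75760^2 × 0.24240^0 = 1 × 0.57395776 × 1.0000 = 0.573958 (base)
P(M+2) = C(2,1) × 0.75760^1 × 0.24240^1 = 2 × 0.7576 × 0.2424 = 0.367284
Relative intensity = 0.367284 / 0.573958 × 100 = 63.99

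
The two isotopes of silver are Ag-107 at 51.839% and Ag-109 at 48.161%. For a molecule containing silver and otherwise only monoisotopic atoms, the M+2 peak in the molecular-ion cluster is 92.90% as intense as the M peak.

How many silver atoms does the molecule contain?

1

For n independent Ag atoms, I(M+2)/I(M) = n · (abundance Ag-109) / (abundance Ag-107) = n · 0.48161/0.51839.
n = 0.9290 × 0.51839/0.48161 = 1.00 ≈ 1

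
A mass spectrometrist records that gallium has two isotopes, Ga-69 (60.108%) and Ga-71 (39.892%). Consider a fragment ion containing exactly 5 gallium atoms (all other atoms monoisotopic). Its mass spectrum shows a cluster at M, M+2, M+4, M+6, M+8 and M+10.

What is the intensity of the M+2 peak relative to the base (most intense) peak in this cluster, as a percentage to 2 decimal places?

Binomial terms of (0.60108 + 0.39892)^5: M 0.0785, M+2 0.2604, M+4 0.3456, M+6 0.2294, M+8 0.0761, M+10 0.0101 → M+4 is the base peak.
P(M+4) = C(5,2) × 0.60108^3 × 0.39892^2 = 10 × 0.2171685 × 0.15913717 = 0.345596 (base)
P(M+2) = C(5,1) × 0.60108^4 × 0.39892^1 = 5 × 0.13053564 × 0.39892 = 0.260366
Relative intensity = 0.260366 / 0.345596 × 100 = 75.34

75.34%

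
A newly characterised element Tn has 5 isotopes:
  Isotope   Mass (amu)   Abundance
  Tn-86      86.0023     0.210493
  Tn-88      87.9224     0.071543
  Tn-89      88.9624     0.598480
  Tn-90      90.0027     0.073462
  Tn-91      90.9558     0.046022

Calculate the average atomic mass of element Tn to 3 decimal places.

88.433 amu

Average mass = Σ (abundance × isotope mass) = 0.210493 × 86.0023 + 0.071543 × 87.9224 + 0.598480 × 88.9624 + 0.073462 × 90.0027 + 0.046022 × 90.9558
= 18.10288 + 6.29023 + 53.24222 + 6.61178 + 4.18597 = 88.43308 amu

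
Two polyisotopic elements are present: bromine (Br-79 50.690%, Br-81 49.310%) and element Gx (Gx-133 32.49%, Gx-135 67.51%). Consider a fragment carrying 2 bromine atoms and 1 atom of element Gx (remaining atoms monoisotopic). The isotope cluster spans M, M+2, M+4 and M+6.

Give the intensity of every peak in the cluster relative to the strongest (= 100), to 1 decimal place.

Bromine pattern (n=2): 0.25694761 : 0.49990478 : 0.24314761
Element Gx pattern (n=1): 0.3249 : 0.6751
Convolve the two distributions (both contribute in 2-u steps):
  M: 0.25694761×0.3249 = 0.083482
  M+2: 0.25694761×0.6751 + 0.49990478×0.3249 = 0.335884
  M+4: 0.49990478×0.6751 + 0.24314761×0.3249 = 0.416484
  M+6: 0.24314761×0.6751 = 0.164149
Scale to base peak (0.416484) = 100: 20.0 : 80.6 : 100.0 : 39.4

20.0 : 80.6 : 100.0 : 39.4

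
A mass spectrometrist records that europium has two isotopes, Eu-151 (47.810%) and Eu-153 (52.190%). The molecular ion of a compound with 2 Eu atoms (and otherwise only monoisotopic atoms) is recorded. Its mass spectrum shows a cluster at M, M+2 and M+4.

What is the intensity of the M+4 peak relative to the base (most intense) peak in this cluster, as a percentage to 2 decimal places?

54.58%

Binomial terms of (0.47810 + 0.52190)^2: M 0.2286, M+2 0.4990, M+4 0.2724 → M+2 is the base peak.
P(M+2) = C(2,1) × 0.47810^1 × 0.52190^1 = 2 × 0.4781 × 0.5219 = 0.499041 (base)
P(M+4) = C(2,2) × 0.47810^0 × 0.52190^2 = 1 × 1.0000 × 0.27237961 = 0.272380
Relative intensity = 0.272380 / 0.499041 × 100 = 54.58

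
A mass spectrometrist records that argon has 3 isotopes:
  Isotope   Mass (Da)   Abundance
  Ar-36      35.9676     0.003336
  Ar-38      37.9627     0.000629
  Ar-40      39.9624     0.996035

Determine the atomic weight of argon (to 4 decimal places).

39.9478 Da

The abundance-weighted mean is 0.003336 × 35.9676 + 0.000629 × 37.9627 + 0.996035 × 39.9624
= 0.11999 + 0.02388 + 39.80395 = 39.94782 Da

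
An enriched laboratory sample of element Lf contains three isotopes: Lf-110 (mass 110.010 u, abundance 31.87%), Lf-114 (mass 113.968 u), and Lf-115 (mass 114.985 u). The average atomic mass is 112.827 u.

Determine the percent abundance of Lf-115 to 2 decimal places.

Let x and y be the fractions of Lf-114 and Lf-115. Then x + y = 1 − 0.3187 = 0.6813 and 113.968x + 114.985y = 112.827 − 0.3187×110.010 = 77.766813.
Substituting: 113.968x + 114.985(0.6813 − x) = 77.766813
(113.968 − 114.985)x = -0.5724675  ⇒  x = 0.56290, y = 0.11840
Lf-114: 56.29%, Lf-115: 11.84%.

11.84%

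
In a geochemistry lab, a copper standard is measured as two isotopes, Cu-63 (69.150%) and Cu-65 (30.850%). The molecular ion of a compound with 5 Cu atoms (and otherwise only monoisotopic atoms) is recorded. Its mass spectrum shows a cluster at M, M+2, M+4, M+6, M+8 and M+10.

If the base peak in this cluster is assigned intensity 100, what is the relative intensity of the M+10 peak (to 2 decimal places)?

Binomial terms of (0.69150 + 0.30850)^5: M 0.1581, M+2 0.3527, M+4 0.3147, M+6 0.1404, M+8 0.0313, M+10 0.0028 → M+2 is the base peak.
P(M+2) = C(5,1) × 0.69150^4 × 0.30850^1 = 5 × 0.2286487 × 0.3085 = 0.352691 (base)
P(M+10) = C(5,5) × 0.69150^0 × 0.30850^5 = 1 × 1.0000 × 0.00279432 = 0.002794
Relative intensity = 0.002794 / 0.352691 × 100 = 0.79

0.79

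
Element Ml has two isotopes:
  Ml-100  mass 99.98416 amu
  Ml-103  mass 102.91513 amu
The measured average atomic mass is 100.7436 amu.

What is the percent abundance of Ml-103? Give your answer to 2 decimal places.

25.91%

Let x be the fractional abundance of Ml-100; then Ml-103 has abundance 1 − x.
99.98416·x + 102.91513·(1 − x) = 100.7436
(99.98416 − 102.91513)·x = 100.7436 − 102.91513
x = -2.17153 / -2.93097 = 0.74089 → 74.09% Ml-100, 25.91% Ml-103.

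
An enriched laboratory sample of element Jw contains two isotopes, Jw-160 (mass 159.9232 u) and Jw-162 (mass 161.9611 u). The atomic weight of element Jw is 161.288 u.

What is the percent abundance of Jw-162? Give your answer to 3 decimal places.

Let x be the fractional abundance of Jw-160; then Jw-162 has abundance 1 − x.
159.9232·x + 161.9611·(1 − x) = 161.288
(159.9232 − 161.9611)·x = 161.288 − 161.9611
x = -0.6731 / -2.0379 = 0.33029 → 33.029% Jw-160, 66.971% Jw-162.

66.971%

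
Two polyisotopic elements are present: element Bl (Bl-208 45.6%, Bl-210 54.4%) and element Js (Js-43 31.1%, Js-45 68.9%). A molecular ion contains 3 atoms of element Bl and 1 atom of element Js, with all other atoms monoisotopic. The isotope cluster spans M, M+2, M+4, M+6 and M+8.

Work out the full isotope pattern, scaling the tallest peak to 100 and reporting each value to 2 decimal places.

Element Bl pattern (n=3): 0.09481882 : 0.33935155 : 0.40484045 : 0.16098918
Element Js pattern (n=1): 0.3110 : 0.6890
Convolve the two distributions (both contribute in 2-u steps):
  M: 0.09481882×0.3110 = 0.029489
  M+2: 0.09481882×0.6890 + 0.33935155×0.3110 = 0.170868
  M+4: 0.33935155×0.6890 + 0.40484045×0.3110 = 0.359719
  M+6: 0.40484045×0.6890 + 0.16098918×0.3110 = 0.329003
  M+8: 0.16098918×0.6890 = 0.110922
Scale to base peak (0.359719) = 100: 8.20 : 47.50 : 100.00 : 91.46 : 30.84

8.20 : 47.50 : 100.00 : 91.46 : 30.84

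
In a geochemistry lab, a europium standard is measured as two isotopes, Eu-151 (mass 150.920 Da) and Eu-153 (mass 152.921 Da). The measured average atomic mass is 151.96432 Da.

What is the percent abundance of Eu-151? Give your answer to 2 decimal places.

47.81%

With x = fraction of Eu-151 (so Eu-153 is 1 − x):
150.920·x + 152.921·(1 − x) = 151.96432
(150.920 − 152.921)·x = 151.96432 − 152.921
x = -0.95668 / -2.001 = 0.47810 → 47.81% Eu-151, 52.19% Eu-153.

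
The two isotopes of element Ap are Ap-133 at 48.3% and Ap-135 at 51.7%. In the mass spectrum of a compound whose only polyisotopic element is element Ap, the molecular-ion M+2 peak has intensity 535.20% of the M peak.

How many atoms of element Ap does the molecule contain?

5

For n independent Ap atoms, I(M+2)/I(M) = n · (abundance Ap-135) / (abundance Ap-133) = n · 0.517/0.483.
n = 5.3520 × 0.483/0.517 = 5.00 ≈ 5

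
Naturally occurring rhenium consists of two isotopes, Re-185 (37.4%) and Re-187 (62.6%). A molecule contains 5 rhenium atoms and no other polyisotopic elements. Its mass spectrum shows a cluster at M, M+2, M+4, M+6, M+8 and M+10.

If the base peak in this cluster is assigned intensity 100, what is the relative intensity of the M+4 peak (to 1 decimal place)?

59.7

Term probabilities: M 0.0073, M+2 0.0612, M+4 0.2050, M+6 0.3431, M+8 0.2872, M+10 0.0961. Base peak = M+6.
P(M+6) = C(5,3) × 0.374^2 × 0.626^3 = 10 × 0.139876 × 0.24531438 = 0.343136 (base)
P(M+4) = C(5,2) × 0.374^3 × 0.626^2 = 10 × 0.05231362 × 0.391876 = 0.205005
Relative intensity = 0.205005 / 0.343136 × 100 = 59.7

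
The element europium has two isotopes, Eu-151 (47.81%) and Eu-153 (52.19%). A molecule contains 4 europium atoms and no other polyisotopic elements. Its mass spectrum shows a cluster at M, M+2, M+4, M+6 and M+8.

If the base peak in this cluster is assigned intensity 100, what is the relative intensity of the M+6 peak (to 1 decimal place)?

72.8

Binomial terms of (0.4781 + 0.5219)^4: M 0.0522, M+2 0.2281, M+4 0.3736, M+6 0.2719, M+8 0.0742 → M+4 is the base peak.
P(M+4) = C(4,2) × 0.4781^2 × 0.5219^2 = 6 × 0.22857961 × 0.27237961 = 0.373563 (base)
P(M+6) = C(4,3) × 0.4781^1 × 0.5219^3 = 4 × 0.4781 × 0.14215492 = 0.271857
Relative intensity = 0.271857 / 0.373563 × 100 = 72.8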